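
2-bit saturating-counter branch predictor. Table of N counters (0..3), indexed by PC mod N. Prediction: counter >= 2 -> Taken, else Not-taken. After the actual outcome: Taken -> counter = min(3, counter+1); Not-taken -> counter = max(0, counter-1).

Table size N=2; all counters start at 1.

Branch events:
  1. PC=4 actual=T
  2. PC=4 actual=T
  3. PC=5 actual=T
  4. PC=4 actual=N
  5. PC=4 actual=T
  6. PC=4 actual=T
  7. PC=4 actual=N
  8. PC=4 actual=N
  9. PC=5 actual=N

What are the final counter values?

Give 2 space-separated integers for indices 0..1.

Ev 1: PC=4 idx=0 pred=N actual=T -> ctr[0]=2
Ev 2: PC=4 idx=0 pred=T actual=T -> ctr[0]=3
Ev 3: PC=5 idx=1 pred=N actual=T -> ctr[1]=2
Ev 4: PC=4 idx=0 pred=T actual=N -> ctr[0]=2
Ev 5: PC=4 idx=0 pred=T actual=T -> ctr[0]=3
Ev 6: PC=4 idx=0 pred=T actual=T -> ctr[0]=3
Ev 7: PC=4 idx=0 pred=T actual=N -> ctr[0]=2
Ev 8: PC=4 idx=0 pred=T actual=N -> ctr[0]=1
Ev 9: PC=5 idx=1 pred=T actual=N -> ctr[1]=1

Answer: 1 1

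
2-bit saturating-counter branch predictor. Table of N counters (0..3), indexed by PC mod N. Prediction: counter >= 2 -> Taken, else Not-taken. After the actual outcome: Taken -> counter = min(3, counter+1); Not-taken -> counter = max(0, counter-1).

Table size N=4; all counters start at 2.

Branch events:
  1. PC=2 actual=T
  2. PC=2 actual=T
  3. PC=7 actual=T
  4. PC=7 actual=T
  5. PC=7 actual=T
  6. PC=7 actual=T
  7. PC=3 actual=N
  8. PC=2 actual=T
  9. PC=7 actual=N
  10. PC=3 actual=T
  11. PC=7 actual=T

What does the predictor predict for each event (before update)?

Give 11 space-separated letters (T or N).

Answer: T T T T T T T T T N T

Derivation:
Ev 1: PC=2 idx=2 pred=T actual=T -> ctr[2]=3
Ev 2: PC=2 idx=2 pred=T actual=T -> ctr[2]=3
Ev 3: PC=7 idx=3 pred=T actual=T -> ctr[3]=3
Ev 4: PC=7 idx=3 pred=T actual=T -> ctr[3]=3
Ev 5: PC=7 idx=3 pred=T actual=T -> ctr[3]=3
Ev 6: PC=7 idx=3 pred=T actual=T -> ctr[3]=3
Ev 7: PC=3 idx=3 pred=T actual=N -> ctr[3]=2
Ev 8: PC=2 idx=2 pred=T actual=T -> ctr[2]=3
Ev 9: PC=7 idx=3 pred=T actual=N -> ctr[3]=1
Ev 10: PC=3 idx=3 pred=N actual=T -> ctr[3]=2
Ev 11: PC=7 idx=3 pred=T actual=T -> ctr[3]=3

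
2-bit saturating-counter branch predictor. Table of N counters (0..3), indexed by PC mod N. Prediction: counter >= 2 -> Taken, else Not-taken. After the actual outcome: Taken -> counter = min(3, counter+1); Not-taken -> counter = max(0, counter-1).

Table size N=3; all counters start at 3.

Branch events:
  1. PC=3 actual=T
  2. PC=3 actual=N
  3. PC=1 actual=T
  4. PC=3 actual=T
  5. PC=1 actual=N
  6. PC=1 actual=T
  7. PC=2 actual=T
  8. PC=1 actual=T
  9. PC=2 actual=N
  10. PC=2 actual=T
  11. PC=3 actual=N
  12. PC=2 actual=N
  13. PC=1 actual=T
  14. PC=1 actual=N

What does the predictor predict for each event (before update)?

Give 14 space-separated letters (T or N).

Ev 1: PC=3 idx=0 pred=T actual=T -> ctr[0]=3
Ev 2: PC=3 idx=0 pred=T actual=N -> ctr[0]=2
Ev 3: PC=1 idx=1 pred=T actual=T -> ctr[1]=3
Ev 4: PC=3 idx=0 pred=T actual=T -> ctr[0]=3
Ev 5: PC=1 idx=1 pred=T actual=N -> ctr[1]=2
Ev 6: PC=1 idx=1 pred=T actual=T -> ctr[1]=3
Ev 7: PC=2 idx=2 pred=T actual=T -> ctr[2]=3
Ev 8: PC=1 idx=1 pred=T actual=T -> ctr[1]=3
Ev 9: PC=2 idx=2 pred=T actual=N -> ctr[2]=2
Ev 10: PC=2 idx=2 pred=T actual=T -> ctr[2]=3
Ev 11: PC=3 idx=0 pred=T actual=N -> ctr[0]=2
Ev 12: PC=2 idx=2 pred=T actual=N -> ctr[2]=2
Ev 13: PC=1 idx=1 pred=T actual=T -> ctr[1]=3
Ev 14: PC=1 idx=1 pred=T actual=N -> ctr[1]=2

Answer: T T T T T T T T T T T T T T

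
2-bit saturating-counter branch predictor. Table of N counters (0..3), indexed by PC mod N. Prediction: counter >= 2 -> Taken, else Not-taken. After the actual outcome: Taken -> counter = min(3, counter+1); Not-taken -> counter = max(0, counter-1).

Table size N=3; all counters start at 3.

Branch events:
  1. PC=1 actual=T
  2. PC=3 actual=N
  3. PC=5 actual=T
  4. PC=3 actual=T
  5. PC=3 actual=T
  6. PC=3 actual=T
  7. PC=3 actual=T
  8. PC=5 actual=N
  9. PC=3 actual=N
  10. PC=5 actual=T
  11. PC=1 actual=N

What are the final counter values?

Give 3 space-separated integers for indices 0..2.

Ev 1: PC=1 idx=1 pred=T actual=T -> ctr[1]=3
Ev 2: PC=3 idx=0 pred=T actual=N -> ctr[0]=2
Ev 3: PC=5 idx=2 pred=T actual=T -> ctr[2]=3
Ev 4: PC=3 idx=0 pred=T actual=T -> ctr[0]=3
Ev 5: PC=3 idx=0 pred=T actual=T -> ctr[0]=3
Ev 6: PC=3 idx=0 pred=T actual=T -> ctr[0]=3
Ev 7: PC=3 idx=0 pred=T actual=T -> ctr[0]=3
Ev 8: PC=5 idx=2 pred=T actual=N -> ctr[2]=2
Ev 9: PC=3 idx=0 pred=T actual=N -> ctr[0]=2
Ev 10: PC=5 idx=2 pred=T actual=T -> ctr[2]=3
Ev 11: PC=1 idx=1 pred=T actual=N -> ctr[1]=2

Answer: 2 2 3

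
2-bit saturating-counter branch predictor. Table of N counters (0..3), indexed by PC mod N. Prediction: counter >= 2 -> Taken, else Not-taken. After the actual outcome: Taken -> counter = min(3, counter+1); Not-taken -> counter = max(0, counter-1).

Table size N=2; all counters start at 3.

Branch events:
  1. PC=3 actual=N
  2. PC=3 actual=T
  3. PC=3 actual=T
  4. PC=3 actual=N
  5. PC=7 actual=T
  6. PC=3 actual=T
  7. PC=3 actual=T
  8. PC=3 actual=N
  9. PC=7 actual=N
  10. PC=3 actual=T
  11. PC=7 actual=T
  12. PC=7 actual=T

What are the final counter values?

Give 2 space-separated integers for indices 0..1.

Answer: 3 3

Derivation:
Ev 1: PC=3 idx=1 pred=T actual=N -> ctr[1]=2
Ev 2: PC=3 idx=1 pred=T actual=T -> ctr[1]=3
Ev 3: PC=3 idx=1 pred=T actual=T -> ctr[1]=3
Ev 4: PC=3 idx=1 pred=T actual=N -> ctr[1]=2
Ev 5: PC=7 idx=1 pred=T actual=T -> ctr[1]=3
Ev 6: PC=3 idx=1 pred=T actual=T -> ctr[1]=3
Ev 7: PC=3 idx=1 pred=T actual=T -> ctr[1]=3
Ev 8: PC=3 idx=1 pred=T actual=N -> ctr[1]=2
Ev 9: PC=7 idx=1 pred=T actual=N -> ctr[1]=1
Ev 10: PC=3 idx=1 pred=N actual=T -> ctr[1]=2
Ev 11: PC=7 idx=1 pred=T actual=T -> ctr[1]=3
Ev 12: PC=7 idx=1 pred=T actual=T -> ctr[1]=3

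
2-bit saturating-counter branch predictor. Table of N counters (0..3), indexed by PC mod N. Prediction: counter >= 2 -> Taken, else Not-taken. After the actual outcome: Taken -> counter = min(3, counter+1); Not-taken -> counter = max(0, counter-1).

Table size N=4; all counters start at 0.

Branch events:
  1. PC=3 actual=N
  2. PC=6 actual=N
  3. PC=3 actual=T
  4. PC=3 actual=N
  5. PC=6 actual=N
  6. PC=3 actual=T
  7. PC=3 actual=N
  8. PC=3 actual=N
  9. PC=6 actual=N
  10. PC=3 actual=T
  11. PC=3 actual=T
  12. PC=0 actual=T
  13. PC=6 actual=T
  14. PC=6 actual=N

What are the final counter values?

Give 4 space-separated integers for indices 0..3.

Answer: 1 0 0 2

Derivation:
Ev 1: PC=3 idx=3 pred=N actual=N -> ctr[3]=0
Ev 2: PC=6 idx=2 pred=N actual=N -> ctr[2]=0
Ev 3: PC=3 idx=3 pred=N actual=T -> ctr[3]=1
Ev 4: PC=3 idx=3 pred=N actual=N -> ctr[3]=0
Ev 5: PC=6 idx=2 pred=N actual=N -> ctr[2]=0
Ev 6: PC=3 idx=3 pred=N actual=T -> ctr[3]=1
Ev 7: PC=3 idx=3 pred=N actual=N -> ctr[3]=0
Ev 8: PC=3 idx=3 pred=N actual=N -> ctr[3]=0
Ev 9: PC=6 idx=2 pred=N actual=N -> ctr[2]=0
Ev 10: PC=3 idx=3 pred=N actual=T -> ctr[3]=1
Ev 11: PC=3 idx=3 pred=N actual=T -> ctr[3]=2
Ev 12: PC=0 idx=0 pred=N actual=T -> ctr[0]=1
Ev 13: PC=6 idx=2 pred=N actual=T -> ctr[2]=1
Ev 14: PC=6 idx=2 pred=N actual=N -> ctr[2]=0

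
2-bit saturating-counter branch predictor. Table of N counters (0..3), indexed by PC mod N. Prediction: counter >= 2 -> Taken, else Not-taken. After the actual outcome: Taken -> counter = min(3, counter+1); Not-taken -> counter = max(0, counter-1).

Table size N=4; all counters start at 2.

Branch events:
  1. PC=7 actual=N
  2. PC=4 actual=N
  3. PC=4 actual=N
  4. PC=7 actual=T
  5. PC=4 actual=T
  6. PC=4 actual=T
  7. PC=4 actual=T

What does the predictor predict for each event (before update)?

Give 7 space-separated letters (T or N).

Ev 1: PC=7 idx=3 pred=T actual=N -> ctr[3]=1
Ev 2: PC=4 idx=0 pred=T actual=N -> ctr[0]=1
Ev 3: PC=4 idx=0 pred=N actual=N -> ctr[0]=0
Ev 4: PC=7 idx=3 pred=N actual=T -> ctr[3]=2
Ev 5: PC=4 idx=0 pred=N actual=T -> ctr[0]=1
Ev 6: PC=4 idx=0 pred=N actual=T -> ctr[0]=2
Ev 7: PC=4 idx=0 pred=T actual=T -> ctr[0]=3

Answer: T T N N N N T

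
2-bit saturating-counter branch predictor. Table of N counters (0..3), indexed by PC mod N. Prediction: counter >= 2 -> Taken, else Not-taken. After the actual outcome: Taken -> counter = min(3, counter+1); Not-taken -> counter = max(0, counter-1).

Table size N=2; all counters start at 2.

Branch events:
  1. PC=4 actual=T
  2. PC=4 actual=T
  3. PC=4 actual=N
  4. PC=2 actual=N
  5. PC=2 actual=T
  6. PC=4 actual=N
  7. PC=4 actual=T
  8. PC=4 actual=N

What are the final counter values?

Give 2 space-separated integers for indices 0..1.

Ev 1: PC=4 idx=0 pred=T actual=T -> ctr[0]=3
Ev 2: PC=4 idx=0 pred=T actual=T -> ctr[0]=3
Ev 3: PC=4 idx=0 pred=T actual=N -> ctr[0]=2
Ev 4: PC=2 idx=0 pred=T actual=N -> ctr[0]=1
Ev 5: PC=2 idx=0 pred=N actual=T -> ctr[0]=2
Ev 6: PC=4 idx=0 pred=T actual=N -> ctr[0]=1
Ev 7: PC=4 idx=0 pred=N actual=T -> ctr[0]=2
Ev 8: PC=4 idx=0 pred=T actual=N -> ctr[0]=1

Answer: 1 2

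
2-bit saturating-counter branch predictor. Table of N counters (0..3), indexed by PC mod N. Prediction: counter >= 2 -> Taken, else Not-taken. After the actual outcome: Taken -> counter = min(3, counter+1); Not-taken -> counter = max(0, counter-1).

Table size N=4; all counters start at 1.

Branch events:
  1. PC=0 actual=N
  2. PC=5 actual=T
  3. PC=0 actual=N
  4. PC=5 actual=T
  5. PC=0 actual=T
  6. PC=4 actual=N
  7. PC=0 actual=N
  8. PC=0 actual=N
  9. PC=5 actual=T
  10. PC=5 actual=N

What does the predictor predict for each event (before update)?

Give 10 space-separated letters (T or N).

Answer: N N N T N N N N T T

Derivation:
Ev 1: PC=0 idx=0 pred=N actual=N -> ctr[0]=0
Ev 2: PC=5 idx=1 pred=N actual=T -> ctr[1]=2
Ev 3: PC=0 idx=0 pred=N actual=N -> ctr[0]=0
Ev 4: PC=5 idx=1 pred=T actual=T -> ctr[1]=3
Ev 5: PC=0 idx=0 pred=N actual=T -> ctr[0]=1
Ev 6: PC=4 idx=0 pred=N actual=N -> ctr[0]=0
Ev 7: PC=0 idx=0 pred=N actual=N -> ctr[0]=0
Ev 8: PC=0 idx=0 pred=N actual=N -> ctr[0]=0
Ev 9: PC=5 idx=1 pred=T actual=T -> ctr[1]=3
Ev 10: PC=5 idx=1 pred=T actual=N -> ctr[1]=2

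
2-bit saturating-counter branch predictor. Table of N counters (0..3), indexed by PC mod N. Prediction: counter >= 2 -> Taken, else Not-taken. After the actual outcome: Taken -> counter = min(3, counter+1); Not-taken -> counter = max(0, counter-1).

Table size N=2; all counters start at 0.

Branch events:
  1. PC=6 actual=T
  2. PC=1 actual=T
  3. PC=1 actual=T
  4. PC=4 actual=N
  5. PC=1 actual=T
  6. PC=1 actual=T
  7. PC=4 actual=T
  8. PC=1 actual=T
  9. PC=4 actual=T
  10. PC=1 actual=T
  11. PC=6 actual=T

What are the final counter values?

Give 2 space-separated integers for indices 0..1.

Answer: 3 3

Derivation:
Ev 1: PC=6 idx=0 pred=N actual=T -> ctr[0]=1
Ev 2: PC=1 idx=1 pred=N actual=T -> ctr[1]=1
Ev 3: PC=1 idx=1 pred=N actual=T -> ctr[1]=2
Ev 4: PC=4 idx=0 pred=N actual=N -> ctr[0]=0
Ev 5: PC=1 idx=1 pred=T actual=T -> ctr[1]=3
Ev 6: PC=1 idx=1 pred=T actual=T -> ctr[1]=3
Ev 7: PC=4 idx=0 pred=N actual=T -> ctr[0]=1
Ev 8: PC=1 idx=1 pred=T actual=T -> ctr[1]=3
Ev 9: PC=4 idx=0 pred=N actual=T -> ctr[0]=2
Ev 10: PC=1 idx=1 pred=T actual=T -> ctr[1]=3
Ev 11: PC=6 idx=0 pred=T actual=T -> ctr[0]=3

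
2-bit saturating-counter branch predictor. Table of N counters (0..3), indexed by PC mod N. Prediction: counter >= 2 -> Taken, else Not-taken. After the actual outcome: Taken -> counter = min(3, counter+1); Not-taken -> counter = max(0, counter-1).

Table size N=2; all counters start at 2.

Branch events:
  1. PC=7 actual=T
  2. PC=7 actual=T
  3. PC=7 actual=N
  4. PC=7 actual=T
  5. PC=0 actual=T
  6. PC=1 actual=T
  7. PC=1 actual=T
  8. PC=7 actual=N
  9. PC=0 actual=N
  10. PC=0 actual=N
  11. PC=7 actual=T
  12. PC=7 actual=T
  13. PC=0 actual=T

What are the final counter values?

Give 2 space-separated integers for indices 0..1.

Answer: 2 3

Derivation:
Ev 1: PC=7 idx=1 pred=T actual=T -> ctr[1]=3
Ev 2: PC=7 idx=1 pred=T actual=T -> ctr[1]=3
Ev 3: PC=7 idx=1 pred=T actual=N -> ctr[1]=2
Ev 4: PC=7 idx=1 pred=T actual=T -> ctr[1]=3
Ev 5: PC=0 idx=0 pred=T actual=T -> ctr[0]=3
Ev 6: PC=1 idx=1 pred=T actual=T -> ctr[1]=3
Ev 7: PC=1 idx=1 pred=T actual=T -> ctr[1]=3
Ev 8: PC=7 idx=1 pred=T actual=N -> ctr[1]=2
Ev 9: PC=0 idx=0 pred=T actual=N -> ctr[0]=2
Ev 10: PC=0 idx=0 pred=T actual=N -> ctr[0]=1
Ev 11: PC=7 idx=1 pred=T actual=T -> ctr[1]=3
Ev 12: PC=7 idx=1 pred=T actual=T -> ctr[1]=3
Ev 13: PC=0 idx=0 pred=N actual=T -> ctr[0]=2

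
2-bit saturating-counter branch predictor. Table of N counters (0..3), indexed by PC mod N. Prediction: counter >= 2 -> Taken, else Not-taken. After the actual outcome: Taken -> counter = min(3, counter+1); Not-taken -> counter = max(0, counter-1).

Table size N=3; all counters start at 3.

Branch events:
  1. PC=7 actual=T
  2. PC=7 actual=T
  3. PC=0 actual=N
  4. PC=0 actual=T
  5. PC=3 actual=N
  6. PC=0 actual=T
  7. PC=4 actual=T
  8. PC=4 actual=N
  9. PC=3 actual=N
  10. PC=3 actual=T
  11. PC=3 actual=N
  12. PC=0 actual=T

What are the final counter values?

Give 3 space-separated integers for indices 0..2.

Answer: 3 2 3

Derivation:
Ev 1: PC=7 idx=1 pred=T actual=T -> ctr[1]=3
Ev 2: PC=7 idx=1 pred=T actual=T -> ctr[1]=3
Ev 3: PC=0 idx=0 pred=T actual=N -> ctr[0]=2
Ev 4: PC=0 idx=0 pred=T actual=T -> ctr[0]=3
Ev 5: PC=3 idx=0 pred=T actual=N -> ctr[0]=2
Ev 6: PC=0 idx=0 pred=T actual=T -> ctr[0]=3
Ev 7: PC=4 idx=1 pred=T actual=T -> ctr[1]=3
Ev 8: PC=4 idx=1 pred=T actual=N -> ctr[1]=2
Ev 9: PC=3 idx=0 pred=T actual=N -> ctr[0]=2
Ev 10: PC=3 idx=0 pred=T actual=T -> ctr[0]=3
Ev 11: PC=3 idx=0 pred=T actual=N -> ctr[0]=2
Ev 12: PC=0 idx=0 pred=T actual=T -> ctr[0]=3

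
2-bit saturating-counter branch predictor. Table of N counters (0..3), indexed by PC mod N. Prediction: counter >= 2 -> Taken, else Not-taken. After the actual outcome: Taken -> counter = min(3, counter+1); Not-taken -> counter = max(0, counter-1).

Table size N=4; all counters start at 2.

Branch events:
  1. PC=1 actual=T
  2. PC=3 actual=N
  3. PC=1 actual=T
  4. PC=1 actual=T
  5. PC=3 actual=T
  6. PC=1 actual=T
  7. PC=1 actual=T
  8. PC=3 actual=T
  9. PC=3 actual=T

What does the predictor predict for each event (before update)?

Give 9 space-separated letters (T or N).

Answer: T T T T N T T T T

Derivation:
Ev 1: PC=1 idx=1 pred=T actual=T -> ctr[1]=3
Ev 2: PC=3 idx=3 pred=T actual=N -> ctr[3]=1
Ev 3: PC=1 idx=1 pred=T actual=T -> ctr[1]=3
Ev 4: PC=1 idx=1 pred=T actual=T -> ctr[1]=3
Ev 5: PC=3 idx=3 pred=N actual=T -> ctr[3]=2
Ev 6: PC=1 idx=1 pred=T actual=T -> ctr[1]=3
Ev 7: PC=1 idx=1 pred=T actual=T -> ctr[1]=3
Ev 8: PC=3 idx=3 pred=T actual=T -> ctr[3]=3
Ev 9: PC=3 idx=3 pred=T actual=T -> ctr[3]=3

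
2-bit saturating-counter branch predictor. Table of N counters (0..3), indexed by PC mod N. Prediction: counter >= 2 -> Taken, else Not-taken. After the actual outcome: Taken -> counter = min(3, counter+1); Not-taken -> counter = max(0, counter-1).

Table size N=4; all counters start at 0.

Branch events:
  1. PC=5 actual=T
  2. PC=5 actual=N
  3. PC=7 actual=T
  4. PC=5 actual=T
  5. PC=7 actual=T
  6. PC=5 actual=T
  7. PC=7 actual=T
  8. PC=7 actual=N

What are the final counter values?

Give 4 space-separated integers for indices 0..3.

Ev 1: PC=5 idx=1 pred=N actual=T -> ctr[1]=1
Ev 2: PC=5 idx=1 pred=N actual=N -> ctr[1]=0
Ev 3: PC=7 idx=3 pred=N actual=T -> ctr[3]=1
Ev 4: PC=5 idx=1 pred=N actual=T -> ctr[1]=1
Ev 5: PC=7 idx=3 pred=N actual=T -> ctr[3]=2
Ev 6: PC=5 idx=1 pred=N actual=T -> ctr[1]=2
Ev 7: PC=7 idx=3 pred=T actual=T -> ctr[3]=3
Ev 8: PC=7 idx=3 pred=T actual=N -> ctr[3]=2

Answer: 0 2 0 2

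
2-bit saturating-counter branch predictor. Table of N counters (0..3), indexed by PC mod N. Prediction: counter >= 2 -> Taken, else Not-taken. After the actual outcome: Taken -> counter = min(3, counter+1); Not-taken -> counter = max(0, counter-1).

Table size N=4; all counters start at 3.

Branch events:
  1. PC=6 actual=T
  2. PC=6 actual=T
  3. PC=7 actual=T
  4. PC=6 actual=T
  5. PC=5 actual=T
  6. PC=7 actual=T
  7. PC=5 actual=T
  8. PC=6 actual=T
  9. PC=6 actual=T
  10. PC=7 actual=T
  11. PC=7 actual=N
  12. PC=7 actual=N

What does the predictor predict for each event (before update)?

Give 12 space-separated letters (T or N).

Ev 1: PC=6 idx=2 pred=T actual=T -> ctr[2]=3
Ev 2: PC=6 idx=2 pred=T actual=T -> ctr[2]=3
Ev 3: PC=7 idx=3 pred=T actual=T -> ctr[3]=3
Ev 4: PC=6 idx=2 pred=T actual=T -> ctr[2]=3
Ev 5: PC=5 idx=1 pred=T actual=T -> ctr[1]=3
Ev 6: PC=7 idx=3 pred=T actual=T -> ctr[3]=3
Ev 7: PC=5 idx=1 pred=T actual=T -> ctr[1]=3
Ev 8: PC=6 idx=2 pred=T actual=T -> ctr[2]=3
Ev 9: PC=6 idx=2 pred=T actual=T -> ctr[2]=3
Ev 10: PC=7 idx=3 pred=T actual=T -> ctr[3]=3
Ev 11: PC=7 idx=3 pred=T actual=N -> ctr[3]=2
Ev 12: PC=7 idx=3 pred=T actual=N -> ctr[3]=1

Answer: T T T T T T T T T T T T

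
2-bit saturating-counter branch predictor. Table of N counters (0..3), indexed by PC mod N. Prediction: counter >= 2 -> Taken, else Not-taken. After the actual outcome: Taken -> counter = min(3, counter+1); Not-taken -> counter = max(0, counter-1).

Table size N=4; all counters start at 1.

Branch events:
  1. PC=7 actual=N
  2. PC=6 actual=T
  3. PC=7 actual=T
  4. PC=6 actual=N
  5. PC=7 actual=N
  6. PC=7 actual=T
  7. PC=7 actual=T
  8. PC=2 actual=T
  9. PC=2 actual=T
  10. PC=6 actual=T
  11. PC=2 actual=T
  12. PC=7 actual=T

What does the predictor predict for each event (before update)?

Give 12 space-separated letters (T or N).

Ev 1: PC=7 idx=3 pred=N actual=N -> ctr[3]=0
Ev 2: PC=6 idx=2 pred=N actual=T -> ctr[2]=2
Ev 3: PC=7 idx=3 pred=N actual=T -> ctr[3]=1
Ev 4: PC=6 idx=2 pred=T actual=N -> ctr[2]=1
Ev 5: PC=7 idx=3 pred=N actual=N -> ctr[3]=0
Ev 6: PC=7 idx=3 pred=N actual=T -> ctr[3]=1
Ev 7: PC=7 idx=3 pred=N actual=T -> ctr[3]=2
Ev 8: PC=2 idx=2 pred=N actual=T -> ctr[2]=2
Ev 9: PC=2 idx=2 pred=T actual=T -> ctr[2]=3
Ev 10: PC=6 idx=2 pred=T actual=T -> ctr[2]=3
Ev 11: PC=2 idx=2 pred=T actual=T -> ctr[2]=3
Ev 12: PC=7 idx=3 pred=T actual=T -> ctr[3]=3

Answer: N N N T N N N N T T T T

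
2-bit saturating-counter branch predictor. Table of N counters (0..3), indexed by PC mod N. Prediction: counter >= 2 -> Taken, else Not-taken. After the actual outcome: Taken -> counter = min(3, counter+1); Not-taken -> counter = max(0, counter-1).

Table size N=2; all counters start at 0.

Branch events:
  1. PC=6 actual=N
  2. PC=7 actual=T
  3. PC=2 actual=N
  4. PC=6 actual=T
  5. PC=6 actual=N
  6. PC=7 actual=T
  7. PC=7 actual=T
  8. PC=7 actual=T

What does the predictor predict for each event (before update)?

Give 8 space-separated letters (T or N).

Answer: N N N N N N T T

Derivation:
Ev 1: PC=6 idx=0 pred=N actual=N -> ctr[0]=0
Ev 2: PC=7 idx=1 pred=N actual=T -> ctr[1]=1
Ev 3: PC=2 idx=0 pred=N actual=N -> ctr[0]=0
Ev 4: PC=6 idx=0 pred=N actual=T -> ctr[0]=1
Ev 5: PC=6 idx=0 pred=N actual=N -> ctr[0]=0
Ev 6: PC=7 idx=1 pred=N actual=T -> ctr[1]=2
Ev 7: PC=7 idx=1 pred=T actual=T -> ctr[1]=3
Ev 8: PC=7 idx=1 pred=T actual=T -> ctr[1]=3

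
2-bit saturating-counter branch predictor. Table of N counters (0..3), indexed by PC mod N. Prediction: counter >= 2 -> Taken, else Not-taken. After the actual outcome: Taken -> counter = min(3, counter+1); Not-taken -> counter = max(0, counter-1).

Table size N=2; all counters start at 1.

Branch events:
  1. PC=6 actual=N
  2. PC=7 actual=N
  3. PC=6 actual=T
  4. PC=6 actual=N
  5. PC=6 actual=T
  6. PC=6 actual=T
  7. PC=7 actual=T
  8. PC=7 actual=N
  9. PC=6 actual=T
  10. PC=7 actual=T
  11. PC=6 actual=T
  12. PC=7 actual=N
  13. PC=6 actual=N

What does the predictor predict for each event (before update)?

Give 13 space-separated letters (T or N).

Answer: N N N N N N N N T N T N T

Derivation:
Ev 1: PC=6 idx=0 pred=N actual=N -> ctr[0]=0
Ev 2: PC=7 idx=1 pred=N actual=N -> ctr[1]=0
Ev 3: PC=6 idx=0 pred=N actual=T -> ctr[0]=1
Ev 4: PC=6 idx=0 pred=N actual=N -> ctr[0]=0
Ev 5: PC=6 idx=0 pred=N actual=T -> ctr[0]=1
Ev 6: PC=6 idx=0 pred=N actual=T -> ctr[0]=2
Ev 7: PC=7 idx=1 pred=N actual=T -> ctr[1]=1
Ev 8: PC=7 idx=1 pred=N actual=N -> ctr[1]=0
Ev 9: PC=6 idx=0 pred=T actual=T -> ctr[0]=3
Ev 10: PC=7 idx=1 pred=N actual=T -> ctr[1]=1
Ev 11: PC=6 idx=0 pred=T actual=T -> ctr[0]=3
Ev 12: PC=7 idx=1 pred=N actual=N -> ctr[1]=0
Ev 13: PC=6 idx=0 pred=T actual=N -> ctr[0]=2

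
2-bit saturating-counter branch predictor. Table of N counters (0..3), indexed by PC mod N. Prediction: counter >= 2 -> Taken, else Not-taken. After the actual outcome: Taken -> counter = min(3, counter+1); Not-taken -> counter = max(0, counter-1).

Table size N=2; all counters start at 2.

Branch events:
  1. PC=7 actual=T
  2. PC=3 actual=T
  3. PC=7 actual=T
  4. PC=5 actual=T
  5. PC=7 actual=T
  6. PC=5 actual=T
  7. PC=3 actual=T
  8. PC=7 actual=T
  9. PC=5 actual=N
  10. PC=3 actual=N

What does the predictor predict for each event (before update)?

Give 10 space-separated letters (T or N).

Answer: T T T T T T T T T T

Derivation:
Ev 1: PC=7 idx=1 pred=T actual=T -> ctr[1]=3
Ev 2: PC=3 idx=1 pred=T actual=T -> ctr[1]=3
Ev 3: PC=7 idx=1 pred=T actual=T -> ctr[1]=3
Ev 4: PC=5 idx=1 pred=T actual=T -> ctr[1]=3
Ev 5: PC=7 idx=1 pred=T actual=T -> ctr[1]=3
Ev 6: PC=5 idx=1 pred=T actual=T -> ctr[1]=3
Ev 7: PC=3 idx=1 pred=T actual=T -> ctr[1]=3
Ev 8: PC=7 idx=1 pred=T actual=T -> ctr[1]=3
Ev 9: PC=5 idx=1 pred=T actual=N -> ctr[1]=2
Ev 10: PC=3 idx=1 pred=T actual=N -> ctr[1]=1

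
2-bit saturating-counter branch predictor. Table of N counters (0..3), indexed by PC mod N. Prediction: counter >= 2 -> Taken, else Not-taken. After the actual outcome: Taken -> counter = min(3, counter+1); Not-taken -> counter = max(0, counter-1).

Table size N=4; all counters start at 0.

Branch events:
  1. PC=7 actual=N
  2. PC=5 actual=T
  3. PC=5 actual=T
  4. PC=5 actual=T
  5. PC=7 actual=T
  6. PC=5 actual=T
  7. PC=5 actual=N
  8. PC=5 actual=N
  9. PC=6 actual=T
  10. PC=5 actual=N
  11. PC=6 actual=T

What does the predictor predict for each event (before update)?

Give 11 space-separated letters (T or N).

Ev 1: PC=7 idx=3 pred=N actual=N -> ctr[3]=0
Ev 2: PC=5 idx=1 pred=N actual=T -> ctr[1]=1
Ev 3: PC=5 idx=1 pred=N actual=T -> ctr[1]=2
Ev 4: PC=5 idx=1 pred=T actual=T -> ctr[1]=3
Ev 5: PC=7 idx=3 pred=N actual=T -> ctr[3]=1
Ev 6: PC=5 idx=1 pred=T actual=T -> ctr[1]=3
Ev 7: PC=5 idx=1 pred=T actual=N -> ctr[1]=2
Ev 8: PC=5 idx=1 pred=T actual=N -> ctr[1]=1
Ev 9: PC=6 idx=2 pred=N actual=T -> ctr[2]=1
Ev 10: PC=5 idx=1 pred=N actual=N -> ctr[1]=0
Ev 11: PC=6 idx=2 pred=N actual=T -> ctr[2]=2

Answer: N N N T N T T T N N N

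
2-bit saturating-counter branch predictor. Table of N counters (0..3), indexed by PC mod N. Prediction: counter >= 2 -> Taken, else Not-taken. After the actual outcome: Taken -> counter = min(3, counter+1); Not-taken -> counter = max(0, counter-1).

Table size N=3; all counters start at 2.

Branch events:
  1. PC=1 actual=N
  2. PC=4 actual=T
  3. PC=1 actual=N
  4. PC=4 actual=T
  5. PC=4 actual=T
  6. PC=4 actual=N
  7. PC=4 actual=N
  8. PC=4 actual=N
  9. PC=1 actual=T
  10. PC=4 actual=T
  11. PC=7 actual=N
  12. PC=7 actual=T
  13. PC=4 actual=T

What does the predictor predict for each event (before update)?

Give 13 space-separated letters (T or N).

Answer: T N T N T T T N N N T N T

Derivation:
Ev 1: PC=1 idx=1 pred=T actual=N -> ctr[1]=1
Ev 2: PC=4 idx=1 pred=N actual=T -> ctr[1]=2
Ev 3: PC=1 idx=1 pred=T actual=N -> ctr[1]=1
Ev 4: PC=4 idx=1 pred=N actual=T -> ctr[1]=2
Ev 5: PC=4 idx=1 pred=T actual=T -> ctr[1]=3
Ev 6: PC=4 idx=1 pred=T actual=N -> ctr[1]=2
Ev 7: PC=4 idx=1 pred=T actual=N -> ctr[1]=1
Ev 8: PC=4 idx=1 pred=N actual=N -> ctr[1]=0
Ev 9: PC=1 idx=1 pred=N actual=T -> ctr[1]=1
Ev 10: PC=4 idx=1 pred=N actual=T -> ctr[1]=2
Ev 11: PC=7 idx=1 pred=T actual=N -> ctr[1]=1
Ev 12: PC=7 idx=1 pred=N actual=T -> ctr[1]=2
Ev 13: PC=4 idx=1 pred=T actual=T -> ctr[1]=3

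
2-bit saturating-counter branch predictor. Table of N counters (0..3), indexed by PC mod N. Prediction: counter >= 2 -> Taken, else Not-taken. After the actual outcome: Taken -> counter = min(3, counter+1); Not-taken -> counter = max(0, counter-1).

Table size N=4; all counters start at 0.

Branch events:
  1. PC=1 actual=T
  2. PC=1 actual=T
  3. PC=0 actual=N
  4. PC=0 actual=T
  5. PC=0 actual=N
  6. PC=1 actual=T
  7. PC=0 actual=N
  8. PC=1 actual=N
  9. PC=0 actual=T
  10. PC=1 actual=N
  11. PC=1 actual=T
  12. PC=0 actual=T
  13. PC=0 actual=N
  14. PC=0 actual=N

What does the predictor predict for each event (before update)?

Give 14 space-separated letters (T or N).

Ev 1: PC=1 idx=1 pred=N actual=T -> ctr[1]=1
Ev 2: PC=1 idx=1 pred=N actual=T -> ctr[1]=2
Ev 3: PC=0 idx=0 pred=N actual=N -> ctr[0]=0
Ev 4: PC=0 idx=0 pred=N actual=T -> ctr[0]=1
Ev 5: PC=0 idx=0 pred=N actual=N -> ctr[0]=0
Ev 6: PC=1 idx=1 pred=T actual=T -> ctr[1]=3
Ev 7: PC=0 idx=0 pred=N actual=N -> ctr[0]=0
Ev 8: PC=1 idx=1 pred=T actual=N -> ctr[1]=2
Ev 9: PC=0 idx=0 pred=N actual=T -> ctr[0]=1
Ev 10: PC=1 idx=1 pred=T actual=N -> ctr[1]=1
Ev 11: PC=1 idx=1 pred=N actual=T -> ctr[1]=2
Ev 12: PC=0 idx=0 pred=N actual=T -> ctr[0]=2
Ev 13: PC=0 idx=0 pred=T actual=N -> ctr[0]=1
Ev 14: PC=0 idx=0 pred=N actual=N -> ctr[0]=0

Answer: N N N N N T N T N T N N T N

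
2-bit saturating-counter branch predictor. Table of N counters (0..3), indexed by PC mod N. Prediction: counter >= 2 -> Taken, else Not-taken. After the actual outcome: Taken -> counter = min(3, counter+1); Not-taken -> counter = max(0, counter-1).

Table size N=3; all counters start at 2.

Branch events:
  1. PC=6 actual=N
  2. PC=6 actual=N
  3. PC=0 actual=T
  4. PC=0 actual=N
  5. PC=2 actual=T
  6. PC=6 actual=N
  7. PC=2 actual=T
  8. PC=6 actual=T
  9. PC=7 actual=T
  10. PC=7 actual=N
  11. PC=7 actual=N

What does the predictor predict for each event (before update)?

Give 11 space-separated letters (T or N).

Ev 1: PC=6 idx=0 pred=T actual=N -> ctr[0]=1
Ev 2: PC=6 idx=0 pred=N actual=N -> ctr[0]=0
Ev 3: PC=0 idx=0 pred=N actual=T -> ctr[0]=1
Ev 4: PC=0 idx=0 pred=N actual=N -> ctr[0]=0
Ev 5: PC=2 idx=2 pred=T actual=T -> ctr[2]=3
Ev 6: PC=6 idx=0 pred=N actual=N -> ctr[0]=0
Ev 7: PC=2 idx=2 pred=T actual=T -> ctr[2]=3
Ev 8: PC=6 idx=0 pred=N actual=T -> ctr[0]=1
Ev 9: PC=7 idx=1 pred=T actual=T -> ctr[1]=3
Ev 10: PC=7 idx=1 pred=T actual=N -> ctr[1]=2
Ev 11: PC=7 idx=1 pred=T actual=N -> ctr[1]=1

Answer: T N N N T N T N T T T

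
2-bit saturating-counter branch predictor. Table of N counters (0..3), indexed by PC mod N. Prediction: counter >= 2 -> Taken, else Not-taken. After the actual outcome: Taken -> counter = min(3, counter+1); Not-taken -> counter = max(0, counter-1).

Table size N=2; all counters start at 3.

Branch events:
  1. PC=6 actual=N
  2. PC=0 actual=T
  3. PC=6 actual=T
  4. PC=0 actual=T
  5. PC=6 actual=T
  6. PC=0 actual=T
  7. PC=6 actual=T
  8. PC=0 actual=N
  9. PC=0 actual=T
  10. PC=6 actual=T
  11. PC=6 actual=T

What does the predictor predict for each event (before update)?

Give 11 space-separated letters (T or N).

Answer: T T T T T T T T T T T

Derivation:
Ev 1: PC=6 idx=0 pred=T actual=N -> ctr[0]=2
Ev 2: PC=0 idx=0 pred=T actual=T -> ctr[0]=3
Ev 3: PC=6 idx=0 pred=T actual=T -> ctr[0]=3
Ev 4: PC=0 idx=0 pred=T actual=T -> ctr[0]=3
Ev 5: PC=6 idx=0 pred=T actual=T -> ctr[0]=3
Ev 6: PC=0 idx=0 pred=T actual=T -> ctr[0]=3
Ev 7: PC=6 idx=0 pred=T actual=T -> ctr[0]=3
Ev 8: PC=0 idx=0 pred=T actual=N -> ctr[0]=2
Ev 9: PC=0 idx=0 pred=T actual=T -> ctr[0]=3
Ev 10: PC=6 idx=0 pred=T actual=T -> ctr[0]=3
Ev 11: PC=6 idx=0 pred=T actual=T -> ctr[0]=3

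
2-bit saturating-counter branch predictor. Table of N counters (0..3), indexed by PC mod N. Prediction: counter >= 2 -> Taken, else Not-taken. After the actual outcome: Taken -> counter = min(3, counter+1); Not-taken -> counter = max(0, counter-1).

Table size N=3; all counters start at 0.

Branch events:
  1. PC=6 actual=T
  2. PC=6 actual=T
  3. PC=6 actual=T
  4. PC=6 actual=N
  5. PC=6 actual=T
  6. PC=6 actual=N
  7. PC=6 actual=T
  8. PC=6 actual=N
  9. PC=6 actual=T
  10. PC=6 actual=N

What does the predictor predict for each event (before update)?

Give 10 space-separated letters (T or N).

Answer: N N T T T T T T T T

Derivation:
Ev 1: PC=6 idx=0 pred=N actual=T -> ctr[0]=1
Ev 2: PC=6 idx=0 pred=N actual=T -> ctr[0]=2
Ev 3: PC=6 idx=0 pred=T actual=T -> ctr[0]=3
Ev 4: PC=6 idx=0 pred=T actual=N -> ctr[0]=2
Ev 5: PC=6 idx=0 pred=T actual=T -> ctr[0]=3
Ev 6: PC=6 idx=0 pred=T actual=N -> ctr[0]=2
Ev 7: PC=6 idx=0 pred=T actual=T -> ctr[0]=3
Ev 8: PC=6 idx=0 pred=T actual=N -> ctr[0]=2
Ev 9: PC=6 idx=0 pred=T actual=T -> ctr[0]=3
Ev 10: PC=6 idx=0 pred=T actual=N -> ctr[0]=2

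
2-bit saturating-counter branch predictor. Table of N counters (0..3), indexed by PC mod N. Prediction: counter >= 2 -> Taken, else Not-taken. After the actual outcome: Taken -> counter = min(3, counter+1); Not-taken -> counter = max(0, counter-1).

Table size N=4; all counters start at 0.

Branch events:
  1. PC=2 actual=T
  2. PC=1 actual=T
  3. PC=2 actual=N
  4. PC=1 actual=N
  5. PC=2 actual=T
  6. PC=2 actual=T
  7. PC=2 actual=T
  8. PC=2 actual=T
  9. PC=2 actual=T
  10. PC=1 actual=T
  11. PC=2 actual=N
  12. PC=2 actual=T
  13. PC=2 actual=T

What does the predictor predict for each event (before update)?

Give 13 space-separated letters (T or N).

Ev 1: PC=2 idx=2 pred=N actual=T -> ctr[2]=1
Ev 2: PC=1 idx=1 pred=N actual=T -> ctr[1]=1
Ev 3: PC=2 idx=2 pred=N actual=N -> ctr[2]=0
Ev 4: PC=1 idx=1 pred=N actual=N -> ctr[1]=0
Ev 5: PC=2 idx=2 pred=N actual=T -> ctr[2]=1
Ev 6: PC=2 idx=2 pred=N actual=T -> ctr[2]=2
Ev 7: PC=2 idx=2 pred=T actual=T -> ctr[2]=3
Ev 8: PC=2 idx=2 pred=T actual=T -> ctr[2]=3
Ev 9: PC=2 idx=2 pred=T actual=T -> ctr[2]=3
Ev 10: PC=1 idx=1 pred=N actual=T -> ctr[1]=1
Ev 11: PC=2 idx=2 pred=T actual=N -> ctr[2]=2
Ev 12: PC=2 idx=2 pred=T actual=T -> ctr[2]=3
Ev 13: PC=2 idx=2 pred=T actual=T -> ctr[2]=3

Answer: N N N N N N T T T N T T T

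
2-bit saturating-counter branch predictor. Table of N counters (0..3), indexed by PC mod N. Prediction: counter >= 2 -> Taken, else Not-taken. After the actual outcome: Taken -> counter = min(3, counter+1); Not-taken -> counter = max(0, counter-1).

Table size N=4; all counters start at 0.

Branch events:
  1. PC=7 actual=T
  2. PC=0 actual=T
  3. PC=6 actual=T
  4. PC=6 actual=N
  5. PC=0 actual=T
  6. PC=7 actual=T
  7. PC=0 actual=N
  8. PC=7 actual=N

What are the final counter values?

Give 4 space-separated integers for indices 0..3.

Ev 1: PC=7 idx=3 pred=N actual=T -> ctr[3]=1
Ev 2: PC=0 idx=0 pred=N actual=T -> ctr[0]=1
Ev 3: PC=6 idx=2 pred=N actual=T -> ctr[2]=1
Ev 4: PC=6 idx=2 pred=N actual=N -> ctr[2]=0
Ev 5: PC=0 idx=0 pred=N actual=T -> ctr[0]=2
Ev 6: PC=7 idx=3 pred=N actual=T -> ctr[3]=2
Ev 7: PC=0 idx=0 pred=T actual=N -> ctr[0]=1
Ev 8: PC=7 idx=3 pred=T actual=N -> ctr[3]=1

Answer: 1 0 0 1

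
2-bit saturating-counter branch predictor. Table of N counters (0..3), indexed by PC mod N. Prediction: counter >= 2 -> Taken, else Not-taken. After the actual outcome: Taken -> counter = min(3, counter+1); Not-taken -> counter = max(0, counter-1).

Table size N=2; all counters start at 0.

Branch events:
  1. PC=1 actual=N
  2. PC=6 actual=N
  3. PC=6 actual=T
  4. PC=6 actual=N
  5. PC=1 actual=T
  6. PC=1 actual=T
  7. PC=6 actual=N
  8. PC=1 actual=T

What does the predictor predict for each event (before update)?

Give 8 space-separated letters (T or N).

Answer: N N N N N N N T

Derivation:
Ev 1: PC=1 idx=1 pred=N actual=N -> ctr[1]=0
Ev 2: PC=6 idx=0 pred=N actual=N -> ctr[0]=0
Ev 3: PC=6 idx=0 pred=N actual=T -> ctr[0]=1
Ev 4: PC=6 idx=0 pred=N actual=N -> ctr[0]=0
Ev 5: PC=1 idx=1 pred=N actual=T -> ctr[1]=1
Ev 6: PC=1 idx=1 pred=N actual=T -> ctr[1]=2
Ev 7: PC=6 idx=0 pred=N actual=N -> ctr[0]=0
Ev 8: PC=1 idx=1 pred=T actual=T -> ctr[1]=3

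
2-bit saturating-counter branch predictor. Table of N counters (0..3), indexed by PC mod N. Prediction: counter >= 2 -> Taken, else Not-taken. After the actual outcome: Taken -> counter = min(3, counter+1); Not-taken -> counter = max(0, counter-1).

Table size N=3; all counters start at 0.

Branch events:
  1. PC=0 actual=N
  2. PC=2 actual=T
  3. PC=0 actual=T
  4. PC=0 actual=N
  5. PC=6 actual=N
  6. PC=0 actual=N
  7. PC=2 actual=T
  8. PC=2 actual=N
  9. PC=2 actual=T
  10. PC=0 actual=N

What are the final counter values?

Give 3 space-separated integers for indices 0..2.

Answer: 0 0 2

Derivation:
Ev 1: PC=0 idx=0 pred=N actual=N -> ctr[0]=0
Ev 2: PC=2 idx=2 pred=N actual=T -> ctr[2]=1
Ev 3: PC=0 idx=0 pred=N actual=T -> ctr[0]=1
Ev 4: PC=0 idx=0 pred=N actual=N -> ctr[0]=0
Ev 5: PC=6 idx=0 pred=N actual=N -> ctr[0]=0
Ev 6: PC=0 idx=0 pred=N actual=N -> ctr[0]=0
Ev 7: PC=2 idx=2 pred=N actual=T -> ctr[2]=2
Ev 8: PC=2 idx=2 pred=T actual=N -> ctr[2]=1
Ev 9: PC=2 idx=2 pred=N actual=T -> ctr[2]=2
Ev 10: PC=0 idx=0 pred=N actual=N -> ctr[0]=0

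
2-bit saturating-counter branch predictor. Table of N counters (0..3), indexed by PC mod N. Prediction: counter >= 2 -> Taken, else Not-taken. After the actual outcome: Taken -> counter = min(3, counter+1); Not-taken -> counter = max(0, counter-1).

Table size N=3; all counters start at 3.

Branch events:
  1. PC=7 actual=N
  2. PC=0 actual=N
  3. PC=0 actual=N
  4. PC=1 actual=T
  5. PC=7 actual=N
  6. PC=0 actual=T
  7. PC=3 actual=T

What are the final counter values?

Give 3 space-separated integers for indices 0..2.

Answer: 3 2 3

Derivation:
Ev 1: PC=7 idx=1 pred=T actual=N -> ctr[1]=2
Ev 2: PC=0 idx=0 pred=T actual=N -> ctr[0]=2
Ev 3: PC=0 idx=0 pred=T actual=N -> ctr[0]=1
Ev 4: PC=1 idx=1 pred=T actual=T -> ctr[1]=3
Ev 5: PC=7 idx=1 pred=T actual=N -> ctr[1]=2
Ev 6: PC=0 idx=0 pred=N actual=T -> ctr[0]=2
Ev 7: PC=3 idx=0 pred=T actual=T -> ctr[0]=3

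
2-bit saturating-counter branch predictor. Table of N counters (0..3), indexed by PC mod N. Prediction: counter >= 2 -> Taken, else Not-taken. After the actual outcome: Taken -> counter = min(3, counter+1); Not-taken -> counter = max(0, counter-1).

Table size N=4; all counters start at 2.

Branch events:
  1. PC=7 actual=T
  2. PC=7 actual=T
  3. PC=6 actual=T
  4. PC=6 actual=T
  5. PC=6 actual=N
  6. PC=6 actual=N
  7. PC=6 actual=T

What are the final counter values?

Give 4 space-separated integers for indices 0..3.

Answer: 2 2 2 3

Derivation:
Ev 1: PC=7 idx=3 pred=T actual=T -> ctr[3]=3
Ev 2: PC=7 idx=3 pred=T actual=T -> ctr[3]=3
Ev 3: PC=6 idx=2 pred=T actual=T -> ctr[2]=3
Ev 4: PC=6 idx=2 pred=T actual=T -> ctr[2]=3
Ev 5: PC=6 idx=2 pred=T actual=N -> ctr[2]=2
Ev 6: PC=6 idx=2 pred=T actual=N -> ctr[2]=1
Ev 7: PC=6 idx=2 pred=N actual=T -> ctr[2]=2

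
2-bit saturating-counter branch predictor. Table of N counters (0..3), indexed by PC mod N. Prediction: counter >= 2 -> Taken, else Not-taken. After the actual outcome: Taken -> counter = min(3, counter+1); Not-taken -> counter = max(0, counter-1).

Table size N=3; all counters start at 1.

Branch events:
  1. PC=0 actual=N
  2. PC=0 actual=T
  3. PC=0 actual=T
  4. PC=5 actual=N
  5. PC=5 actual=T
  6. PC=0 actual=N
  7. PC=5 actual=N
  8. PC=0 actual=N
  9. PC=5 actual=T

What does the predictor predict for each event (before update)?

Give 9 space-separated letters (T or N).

Answer: N N N N N T N N N

Derivation:
Ev 1: PC=0 idx=0 pred=N actual=N -> ctr[0]=0
Ev 2: PC=0 idx=0 pred=N actual=T -> ctr[0]=1
Ev 3: PC=0 idx=0 pred=N actual=T -> ctr[0]=2
Ev 4: PC=5 idx=2 pred=N actual=N -> ctr[2]=0
Ev 5: PC=5 idx=2 pred=N actual=T -> ctr[2]=1
Ev 6: PC=0 idx=0 pred=T actual=N -> ctr[0]=1
Ev 7: PC=5 idx=2 pred=N actual=N -> ctr[2]=0
Ev 8: PC=0 idx=0 pred=N actual=N -> ctr[0]=0
Ev 9: PC=5 idx=2 pred=N actual=T -> ctr[2]=1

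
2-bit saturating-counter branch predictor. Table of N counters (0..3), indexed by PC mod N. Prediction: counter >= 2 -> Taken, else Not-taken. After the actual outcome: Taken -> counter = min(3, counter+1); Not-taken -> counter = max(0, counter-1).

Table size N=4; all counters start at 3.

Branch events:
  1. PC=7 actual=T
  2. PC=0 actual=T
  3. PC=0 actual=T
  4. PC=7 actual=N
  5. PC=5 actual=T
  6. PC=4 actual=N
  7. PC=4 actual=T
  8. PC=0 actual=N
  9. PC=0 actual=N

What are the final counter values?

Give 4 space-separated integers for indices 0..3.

Ev 1: PC=7 idx=3 pred=T actual=T -> ctr[3]=3
Ev 2: PC=0 idx=0 pred=T actual=T -> ctr[0]=3
Ev 3: PC=0 idx=0 pred=T actual=T -> ctr[0]=3
Ev 4: PC=7 idx=3 pred=T actual=N -> ctr[3]=2
Ev 5: PC=5 idx=1 pred=T actual=T -> ctr[1]=3
Ev 6: PC=4 idx=0 pred=T actual=N -> ctr[0]=2
Ev 7: PC=4 idx=0 pred=T actual=T -> ctr[0]=3
Ev 8: PC=0 idx=0 pred=T actual=N -> ctr[0]=2
Ev 9: PC=0 idx=0 pred=T actual=N -> ctr[0]=1

Answer: 1 3 3 2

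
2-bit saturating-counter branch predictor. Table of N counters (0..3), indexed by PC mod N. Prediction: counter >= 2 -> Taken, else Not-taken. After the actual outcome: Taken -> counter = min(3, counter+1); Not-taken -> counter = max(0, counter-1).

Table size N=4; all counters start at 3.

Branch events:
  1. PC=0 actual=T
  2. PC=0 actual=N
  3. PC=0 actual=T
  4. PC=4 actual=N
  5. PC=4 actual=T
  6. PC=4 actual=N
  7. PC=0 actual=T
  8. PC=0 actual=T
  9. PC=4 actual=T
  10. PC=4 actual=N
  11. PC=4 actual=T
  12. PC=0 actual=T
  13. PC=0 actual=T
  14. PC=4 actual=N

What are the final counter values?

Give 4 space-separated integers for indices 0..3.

Answer: 2 3 3 3

Derivation:
Ev 1: PC=0 idx=0 pred=T actual=T -> ctr[0]=3
Ev 2: PC=0 idx=0 pred=T actual=N -> ctr[0]=2
Ev 3: PC=0 idx=0 pred=T actual=T -> ctr[0]=3
Ev 4: PC=4 idx=0 pred=T actual=N -> ctr[0]=2
Ev 5: PC=4 idx=0 pred=T actual=T -> ctr[0]=3
Ev 6: PC=4 idx=0 pred=T actual=N -> ctr[0]=2
Ev 7: PC=0 idx=0 pred=T actual=T -> ctr[0]=3
Ev 8: PC=0 idx=0 pred=T actual=T -> ctr[0]=3
Ev 9: PC=4 idx=0 pred=T actual=T -> ctr[0]=3
Ev 10: PC=4 idx=0 pred=T actual=N -> ctr[0]=2
Ev 11: PC=4 idx=0 pred=T actual=T -> ctr[0]=3
Ev 12: PC=0 idx=0 pred=T actual=T -> ctr[0]=3
Ev 13: PC=0 idx=0 pred=T actual=T -> ctr[0]=3
Ev 14: PC=4 idx=0 pred=T actual=N -> ctr[0]=2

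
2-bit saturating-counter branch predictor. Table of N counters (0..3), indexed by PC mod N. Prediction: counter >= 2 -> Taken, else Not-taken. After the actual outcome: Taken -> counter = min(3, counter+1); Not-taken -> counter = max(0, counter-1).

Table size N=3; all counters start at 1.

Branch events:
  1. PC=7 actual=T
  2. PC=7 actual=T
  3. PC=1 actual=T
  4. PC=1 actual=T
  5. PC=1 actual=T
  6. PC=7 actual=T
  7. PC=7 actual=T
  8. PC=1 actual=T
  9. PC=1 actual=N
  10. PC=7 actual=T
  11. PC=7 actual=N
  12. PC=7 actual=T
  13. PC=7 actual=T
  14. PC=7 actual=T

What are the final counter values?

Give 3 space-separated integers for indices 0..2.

Answer: 1 3 1

Derivation:
Ev 1: PC=7 idx=1 pred=N actual=T -> ctr[1]=2
Ev 2: PC=7 idx=1 pred=T actual=T -> ctr[1]=3
Ev 3: PC=1 idx=1 pred=T actual=T -> ctr[1]=3
Ev 4: PC=1 idx=1 pred=T actual=T -> ctr[1]=3
Ev 5: PC=1 idx=1 pred=T actual=T -> ctr[1]=3
Ev 6: PC=7 idx=1 pred=T actual=T -> ctr[1]=3
Ev 7: PC=7 idx=1 pred=T actual=T -> ctr[1]=3
Ev 8: PC=1 idx=1 pred=T actual=T -> ctr[1]=3
Ev 9: PC=1 idx=1 pred=T actual=N -> ctr[1]=2
Ev 10: PC=7 idx=1 pred=T actual=T -> ctr[1]=3
Ev 11: PC=7 idx=1 pred=T actual=N -> ctr[1]=2
Ev 12: PC=7 idx=1 pred=T actual=T -> ctr[1]=3
Ev 13: PC=7 idx=1 pred=T actual=T -> ctr[1]=3
Ev 14: PC=7 idx=1 pred=T actual=T -> ctr[1]=3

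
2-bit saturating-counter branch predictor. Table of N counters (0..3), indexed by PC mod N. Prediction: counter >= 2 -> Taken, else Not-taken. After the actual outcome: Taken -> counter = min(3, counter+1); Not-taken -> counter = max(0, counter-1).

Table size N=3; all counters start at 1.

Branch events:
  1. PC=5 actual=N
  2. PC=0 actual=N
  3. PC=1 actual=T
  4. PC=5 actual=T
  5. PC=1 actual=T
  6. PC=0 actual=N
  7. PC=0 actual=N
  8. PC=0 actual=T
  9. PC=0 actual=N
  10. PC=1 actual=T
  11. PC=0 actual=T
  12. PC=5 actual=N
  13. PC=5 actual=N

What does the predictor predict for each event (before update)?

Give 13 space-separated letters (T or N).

Answer: N N N N T N N N N T N N N

Derivation:
Ev 1: PC=5 idx=2 pred=N actual=N -> ctr[2]=0
Ev 2: PC=0 idx=0 pred=N actual=N -> ctr[0]=0
Ev 3: PC=1 idx=1 pred=N actual=T -> ctr[1]=2
Ev 4: PC=5 idx=2 pred=N actual=T -> ctr[2]=1
Ev 5: PC=1 idx=1 pred=T actual=T -> ctr[1]=3
Ev 6: PC=0 idx=0 pred=N actual=N -> ctr[0]=0
Ev 7: PC=0 idx=0 pred=N actual=N -> ctr[0]=0
Ev 8: PC=0 idx=0 pred=N actual=T -> ctr[0]=1
Ev 9: PC=0 idx=0 pred=N actual=N -> ctr[0]=0
Ev 10: PC=1 idx=1 pred=T actual=T -> ctr[1]=3
Ev 11: PC=0 idx=0 pred=N actual=T -> ctr[0]=1
Ev 12: PC=5 idx=2 pred=N actual=N -> ctr[2]=0
Ev 13: PC=5 idx=2 pred=N actual=N -> ctr[2]=0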